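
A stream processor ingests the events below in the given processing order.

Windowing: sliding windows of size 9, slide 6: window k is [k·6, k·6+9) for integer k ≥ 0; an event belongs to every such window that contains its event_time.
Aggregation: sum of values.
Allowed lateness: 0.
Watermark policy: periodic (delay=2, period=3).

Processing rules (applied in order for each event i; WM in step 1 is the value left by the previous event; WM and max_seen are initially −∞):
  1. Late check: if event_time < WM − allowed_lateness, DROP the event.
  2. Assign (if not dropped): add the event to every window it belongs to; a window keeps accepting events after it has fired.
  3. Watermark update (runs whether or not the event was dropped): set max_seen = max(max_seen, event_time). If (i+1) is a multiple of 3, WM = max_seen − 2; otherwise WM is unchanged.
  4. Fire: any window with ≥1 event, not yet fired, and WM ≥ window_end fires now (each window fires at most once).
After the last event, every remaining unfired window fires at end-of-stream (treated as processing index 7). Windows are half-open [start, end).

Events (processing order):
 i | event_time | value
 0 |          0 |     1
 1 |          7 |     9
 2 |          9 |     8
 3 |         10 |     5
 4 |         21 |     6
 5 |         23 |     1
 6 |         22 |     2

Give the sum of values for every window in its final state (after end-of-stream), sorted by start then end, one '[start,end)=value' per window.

[0,9)=10 [6,15)=22 [18,27)=9

i=0 t=0 v=1: → [0,9); WM=−∞
i=1 t=7 v=9: → [6,15),[0,9); WM=−∞
i=2 t=9 v=8: → [6,15); WM=7
i=3 t=10 v=5: → [6,15); WM=7
i=4 t=21 v=6: → [18,27); WM=7
i=5 t=23 v=1: → [18,27); WM=21; [0,9) fires=10 [6,15) fires=22
i=6 t=22 v=2: → [18,27); WM=21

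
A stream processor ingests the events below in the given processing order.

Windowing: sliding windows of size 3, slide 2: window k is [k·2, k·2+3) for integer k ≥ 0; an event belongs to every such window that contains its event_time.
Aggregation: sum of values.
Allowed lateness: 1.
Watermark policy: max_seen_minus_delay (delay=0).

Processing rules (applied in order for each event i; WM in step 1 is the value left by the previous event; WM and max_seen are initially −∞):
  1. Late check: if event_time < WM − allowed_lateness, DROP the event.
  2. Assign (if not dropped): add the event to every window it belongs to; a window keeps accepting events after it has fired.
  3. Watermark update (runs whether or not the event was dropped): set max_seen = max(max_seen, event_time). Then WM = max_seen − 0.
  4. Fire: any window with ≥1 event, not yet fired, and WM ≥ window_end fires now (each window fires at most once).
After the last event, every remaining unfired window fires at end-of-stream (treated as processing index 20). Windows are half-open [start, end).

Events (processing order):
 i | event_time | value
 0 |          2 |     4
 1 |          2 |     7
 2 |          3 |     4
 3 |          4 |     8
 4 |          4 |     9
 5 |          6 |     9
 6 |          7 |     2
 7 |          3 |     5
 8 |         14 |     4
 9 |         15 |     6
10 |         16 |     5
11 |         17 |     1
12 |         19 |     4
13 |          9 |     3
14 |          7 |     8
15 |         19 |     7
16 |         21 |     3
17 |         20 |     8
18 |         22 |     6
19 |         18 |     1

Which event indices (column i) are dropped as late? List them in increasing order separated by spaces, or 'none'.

i=0 t=2 v=4: → [2,5),[0,3); WM=2
i=1 t=2 v=7: → [2,5),[0,3); WM=2
i=2 t=3 v=4: → [2,5); WM=3; [0,3) fires=11
i=3 t=4 v=8: → [4,7),[2,5); WM=4
i=4 t=4 v=9: → [4,7),[2,5); WM=4
i=5 t=6 v=9: → [6,9),[4,7); WM=6; [2,5) fires=32
i=6 t=7 v=2: → [6,9); WM=7; [4,7) fires=26
i=7 t=3 v=5: DROP (t<7-1); WM=7
i=8 t=14 v=4: → [14,17),[12,15); WM=14; [6,9) fires=11
i=9 t=15 v=6: → [14,17); WM=15; [12,15) fires=4
i=10 t=16 v=5: → [16,19),[14,17); WM=16
i=11 t=17 v=1: → [16,19); WM=17; [14,17) fires=15
i=12 t=19 v=4: → [18,21); WM=19; [16,19) fires=6
i=13 t=9 v=3: DROP (t<19-1); WM=19
i=14 t=7 v=8: DROP (t<19-1); WM=19
i=15 t=19 v=7: → [18,21); WM=19
i=16 t=21 v=3: → [20,23); WM=21; [18,21) fires=11
i=17 t=20 v=8: → [20,23),[18,21); WM=21
i=18 t=22 v=6: → [22,25),[20,23); WM=22
i=19 t=18 v=1: DROP (t<22-1); WM=22

7 13 14 19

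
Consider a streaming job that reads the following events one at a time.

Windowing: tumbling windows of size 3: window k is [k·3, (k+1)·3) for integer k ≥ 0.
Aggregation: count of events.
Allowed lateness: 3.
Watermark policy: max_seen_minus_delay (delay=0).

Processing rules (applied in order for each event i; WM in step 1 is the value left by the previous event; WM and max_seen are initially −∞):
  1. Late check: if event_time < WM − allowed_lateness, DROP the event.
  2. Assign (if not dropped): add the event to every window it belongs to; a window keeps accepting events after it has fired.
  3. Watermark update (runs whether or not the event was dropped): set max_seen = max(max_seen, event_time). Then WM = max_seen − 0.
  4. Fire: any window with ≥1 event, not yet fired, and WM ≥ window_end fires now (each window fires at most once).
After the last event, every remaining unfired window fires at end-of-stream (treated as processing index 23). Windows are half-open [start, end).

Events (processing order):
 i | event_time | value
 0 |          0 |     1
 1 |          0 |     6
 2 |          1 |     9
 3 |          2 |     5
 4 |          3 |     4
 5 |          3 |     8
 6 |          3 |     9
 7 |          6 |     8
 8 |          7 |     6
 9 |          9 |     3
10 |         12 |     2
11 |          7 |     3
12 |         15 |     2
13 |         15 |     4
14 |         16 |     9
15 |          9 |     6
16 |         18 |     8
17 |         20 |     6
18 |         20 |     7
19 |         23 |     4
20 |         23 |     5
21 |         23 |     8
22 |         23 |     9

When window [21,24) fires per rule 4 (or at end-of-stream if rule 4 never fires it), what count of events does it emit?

4

i=0 t=0 v=1: → [0,3); WM=0
i=1 t=0 v=6: → [0,3); WM=0
i=2 t=1 v=9: → [0,3); WM=1
i=3 t=2 v=5: → [0,3); WM=2
i=4 t=3 v=4: → [3,6); WM=3; [0,3) fires=4
i=5 t=3 v=8: → [3,6); WM=3
i=6 t=3 v=9: → [3,6); WM=3
i=7 t=6 v=8: → [6,9); WM=6; [3,6) fires=3
i=8 t=7 v=6: → [6,9); WM=7
i=9 t=9 v=3: → [9,12); WM=9; [6,9) fires=2
i=10 t=12 v=2: → [12,15); WM=12; [9,12) fires=1
i=11 t=7 v=3: DROP (t<12-3); WM=12
i=12 t=15 v=2: → [15,18); WM=15; [12,15) fires=1
i=13 t=15 v=4: → [15,18); WM=15
i=14 t=16 v=9: → [15,18); WM=16
i=15 t=9 v=6: DROP (t<16-3); WM=16
i=16 t=18 v=8: → [18,21); WM=18; [15,18) fires=3
i=17 t=20 v=6: → [18,21); WM=20
i=18 t=20 v=7: → [18,21); WM=20
i=19 t=23 v=4: → [21,24); WM=23; [18,21) fires=3
i=20 t=23 v=5: → [21,24); WM=23
i=21 t=23 v=8: → [21,24); WM=23
i=22 t=23 v=9: → [21,24); WM=23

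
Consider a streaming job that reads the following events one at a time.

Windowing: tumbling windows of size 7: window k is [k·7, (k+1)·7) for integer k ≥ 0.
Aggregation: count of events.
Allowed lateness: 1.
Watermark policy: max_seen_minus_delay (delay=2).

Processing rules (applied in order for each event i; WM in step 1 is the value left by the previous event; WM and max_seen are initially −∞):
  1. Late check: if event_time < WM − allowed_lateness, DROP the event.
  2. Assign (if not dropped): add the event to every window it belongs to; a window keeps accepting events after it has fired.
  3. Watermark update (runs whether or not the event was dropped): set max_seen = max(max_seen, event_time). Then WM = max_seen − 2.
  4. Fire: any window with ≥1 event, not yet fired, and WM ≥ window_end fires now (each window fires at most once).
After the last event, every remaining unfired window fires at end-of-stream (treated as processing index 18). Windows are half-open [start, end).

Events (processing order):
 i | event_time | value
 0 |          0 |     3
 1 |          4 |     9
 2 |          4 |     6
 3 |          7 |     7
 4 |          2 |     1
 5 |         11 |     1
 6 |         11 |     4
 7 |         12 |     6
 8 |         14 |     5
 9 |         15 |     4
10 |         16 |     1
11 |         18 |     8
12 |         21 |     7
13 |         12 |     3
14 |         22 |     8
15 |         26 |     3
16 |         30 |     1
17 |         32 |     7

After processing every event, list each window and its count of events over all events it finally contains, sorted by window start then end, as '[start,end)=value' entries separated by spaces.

[0,7)=3 [7,14)=4 [14,21)=4 [21,28)=3 [28,35)=2

i=0 t=0 v=3: → [0,7); WM=-2
i=1 t=4 v=9: → [0,7); WM=2
i=2 t=4 v=6: → [0,7); WM=2
i=3 t=7 v=7: → [7,14); WM=5
i=4 t=2 v=1: DROP (t<5-1); WM=5
i=5 t=11 v=1: → [7,14); WM=9; [0,7) fires=3
i=6 t=11 v=4: → [7,14); WM=9
i=7 t=12 v=6: → [7,14); WM=10
i=8 t=14 v=5: → [14,21); WM=12
i=9 t=15 v=4: → [14,21); WM=13
i=10 t=16 v=1: → [14,21); WM=14; [7,14) fires=4
i=11 t=18 v=8: → [14,21); WM=16
i=12 t=21 v=7: → [21,28); WM=19
i=13 t=12 v=3: DROP (t<19-1); WM=19
i=14 t=22 v=8: → [21,28); WM=20
i=15 t=26 v=3: → [21,28); WM=24; [14,21) fires=4
i=16 t=30 v=1: → [28,35); WM=28; [21,28) fires=3
i=17 t=32 v=7: → [28,35); WM=30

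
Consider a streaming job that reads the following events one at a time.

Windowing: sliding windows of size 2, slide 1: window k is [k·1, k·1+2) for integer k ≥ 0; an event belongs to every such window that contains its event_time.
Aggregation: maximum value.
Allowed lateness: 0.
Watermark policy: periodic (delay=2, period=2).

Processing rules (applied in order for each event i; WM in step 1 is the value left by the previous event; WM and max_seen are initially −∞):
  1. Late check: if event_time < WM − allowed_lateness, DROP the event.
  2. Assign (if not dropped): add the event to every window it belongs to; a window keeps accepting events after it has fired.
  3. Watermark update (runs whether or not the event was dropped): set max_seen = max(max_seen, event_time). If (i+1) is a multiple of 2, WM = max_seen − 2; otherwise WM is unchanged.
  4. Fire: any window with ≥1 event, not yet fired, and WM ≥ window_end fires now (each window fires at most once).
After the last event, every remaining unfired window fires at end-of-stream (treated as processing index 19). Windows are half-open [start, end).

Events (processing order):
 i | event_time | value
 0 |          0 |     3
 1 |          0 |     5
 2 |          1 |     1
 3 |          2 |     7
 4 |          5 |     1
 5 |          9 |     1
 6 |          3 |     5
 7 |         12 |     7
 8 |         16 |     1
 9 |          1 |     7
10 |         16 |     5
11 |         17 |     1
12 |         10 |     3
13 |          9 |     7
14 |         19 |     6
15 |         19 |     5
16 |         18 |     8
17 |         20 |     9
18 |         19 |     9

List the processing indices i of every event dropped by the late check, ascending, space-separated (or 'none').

6 9 12 13

i=0 t=0 v=3: → [0,2); WM=−∞
i=1 t=0 v=5: → [0,2); WM=-2
i=2 t=1 v=1: → [1,3),[0,2); WM=-2
i=3 t=2 v=7: → [2,4),[1,3); WM=0
i=4 t=5 v=1: → [5,7),[4,6); WM=0
i=5 t=9 v=1: → [9,11),[8,10); WM=7; [0,2) fires=5 [1,3) fires=7 [2,4) fires=7 [4,6) fires=1 [5,7) fires=1
i=6 t=3 v=5: DROP (t<7-0); WM=7
i=7 t=12 v=7: → [12,14),[11,13); WM=10; [8,10) fires=1
i=8 t=16 v=1: → [16,18),[15,17); WM=10
i=9 t=1 v=7: DROP (t<10-0); WM=14; [9,11) fires=1 [11,13) fires=7 [12,14) fires=7
i=10 t=16 v=5: → [16,18),[15,17); WM=14
i=11 t=17 v=1: → [17,19),[16,18); WM=15
i=12 t=10 v=3: DROP (t<15-0); WM=15
i=13 t=9 v=7: DROP (t<15-0); WM=15
i=14 t=19 v=6: → [19,21),[18,20); WM=15
i=15 t=19 v=5: → [19,21),[18,20); WM=17; [15,17) fires=5
i=16 t=18 v=8: → [18,20),[17,19); WM=17
i=17 t=20 v=9: → [20,22),[19,21); WM=18; [16,18) fires=5
i=18 t=19 v=9: → [19,21),[18,20); WM=18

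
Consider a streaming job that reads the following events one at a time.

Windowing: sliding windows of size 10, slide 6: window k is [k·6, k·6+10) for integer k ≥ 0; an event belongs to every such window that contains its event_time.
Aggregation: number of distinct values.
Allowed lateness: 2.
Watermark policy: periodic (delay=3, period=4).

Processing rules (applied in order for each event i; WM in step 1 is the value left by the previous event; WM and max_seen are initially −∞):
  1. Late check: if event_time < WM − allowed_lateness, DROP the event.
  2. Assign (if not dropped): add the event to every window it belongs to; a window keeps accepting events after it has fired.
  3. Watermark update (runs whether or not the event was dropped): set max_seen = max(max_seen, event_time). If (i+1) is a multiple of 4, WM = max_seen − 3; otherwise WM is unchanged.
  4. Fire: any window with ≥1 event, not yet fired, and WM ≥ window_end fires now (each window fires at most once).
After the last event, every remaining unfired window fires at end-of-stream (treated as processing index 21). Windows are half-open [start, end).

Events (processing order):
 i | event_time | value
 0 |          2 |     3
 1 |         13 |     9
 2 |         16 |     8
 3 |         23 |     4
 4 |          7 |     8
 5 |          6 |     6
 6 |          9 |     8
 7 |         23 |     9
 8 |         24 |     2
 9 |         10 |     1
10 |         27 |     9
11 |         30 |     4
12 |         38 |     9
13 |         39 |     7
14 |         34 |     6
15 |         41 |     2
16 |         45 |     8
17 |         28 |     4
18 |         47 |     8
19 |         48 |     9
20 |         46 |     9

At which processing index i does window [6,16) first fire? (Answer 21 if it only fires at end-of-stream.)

3

i=0 t=2 v=3: → [0,10); WM=−∞
i=1 t=13 v=9: → [12,22),[6,16); WM=−∞
i=2 t=16 v=8: → [12,22); WM=−∞
i=3 t=23 v=4: → [18,28); WM=20; [0,10) fires=1 [6,16) fires=1
i=4 t=7 v=8: DROP (t<20-2); WM=20
i=5 t=6 v=6: DROP (t<20-2); WM=20
i=6 t=9 v=8: DROP (t<20-2); WM=20
i=7 t=23 v=9: → [18,28); WM=20
i=8 t=24 v=2: → [24,34),[18,28); WM=20
i=9 t=10 v=1: DROP (t<20-2); WM=20
i=10 t=27 v=9: → [24,34),[18,28); WM=20
i=11 t=30 v=4: → [30,40),[24,34); WM=27; [12,22) fires=2
i=12 t=38 v=9: → [36,46),[30,40); WM=27
i=13 t=39 v=7: → [36,46),[30,40); WM=27
i=14 t=34 v=6: → [30,40); WM=27
i=15 t=41 v=2: → [36,46); WM=38; [18,28) fires=3 [24,34) fires=3
i=16 t=45 v=8: → [42,52),[36,46); WM=38
i=17 t=28 v=4: DROP (t<38-2); WM=38
i=18 t=47 v=8: → [42,52); WM=38
i=19 t=48 v=9: → [48,58),[42,52); WM=45; [30,40) fires=4
i=20 t=46 v=9: → [42,52); WM=45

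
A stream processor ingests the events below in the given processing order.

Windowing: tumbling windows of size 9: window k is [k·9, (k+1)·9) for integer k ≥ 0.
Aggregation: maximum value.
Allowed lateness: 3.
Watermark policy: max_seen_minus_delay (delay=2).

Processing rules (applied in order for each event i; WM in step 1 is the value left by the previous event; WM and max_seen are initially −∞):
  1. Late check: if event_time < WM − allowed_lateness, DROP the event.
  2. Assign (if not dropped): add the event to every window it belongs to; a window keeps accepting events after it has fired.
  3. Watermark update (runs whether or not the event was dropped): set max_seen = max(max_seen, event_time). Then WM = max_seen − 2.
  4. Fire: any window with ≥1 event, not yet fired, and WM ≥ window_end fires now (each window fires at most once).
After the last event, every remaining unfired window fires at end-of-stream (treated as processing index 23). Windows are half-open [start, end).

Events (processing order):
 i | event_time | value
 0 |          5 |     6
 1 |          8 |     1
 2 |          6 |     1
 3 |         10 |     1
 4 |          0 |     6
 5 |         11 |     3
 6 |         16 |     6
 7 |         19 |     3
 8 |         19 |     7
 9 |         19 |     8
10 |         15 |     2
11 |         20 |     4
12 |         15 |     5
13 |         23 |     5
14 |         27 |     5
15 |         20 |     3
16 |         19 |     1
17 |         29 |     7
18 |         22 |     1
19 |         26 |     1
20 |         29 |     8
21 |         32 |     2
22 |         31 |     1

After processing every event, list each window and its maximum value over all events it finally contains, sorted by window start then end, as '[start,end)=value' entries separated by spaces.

[0,9)=6 [9,18)=6 [18,27)=8 [27,36)=8

i=0 t=5 v=6: → [0,9); WM=3
i=1 t=8 v=1: → [0,9); WM=6
i=2 t=6 v=1: → [0,9); WM=6
i=3 t=10 v=1: → [9,18); WM=8
i=4 t=0 v=6: DROP (t<8-3); WM=8
i=5 t=11 v=3: → [9,18); WM=9; [0,9) fires=6
i=6 t=16 v=6: → [9,18); WM=14
i=7 t=19 v=3: → [18,27); WM=17
i=8 t=19 v=7: → [18,27); WM=17
i=9 t=19 v=8: → [18,27); WM=17
i=10 t=15 v=2: → [9,18); WM=17
i=11 t=20 v=4: → [18,27); WM=18; [9,18) fires=6
i=12 t=15 v=5: → [9,18); WM=18
i=13 t=23 v=5: → [18,27); WM=21
i=14 t=27 v=5: → [27,36); WM=25
i=15 t=20 v=3: DROP (t<25-3); WM=25
i=16 t=19 v=1: DROP (t<25-3); WM=25
i=17 t=29 v=7: → [27,36); WM=27; [18,27) fires=8
i=18 t=22 v=1: DROP (t<27-3); WM=27
i=19 t=26 v=1: → [18,27); WM=27
i=20 t=29 v=8: → [27,36); WM=27
i=21 t=32 v=2: → [27,36); WM=30
i=22 t=31 v=1: → [27,36); WM=30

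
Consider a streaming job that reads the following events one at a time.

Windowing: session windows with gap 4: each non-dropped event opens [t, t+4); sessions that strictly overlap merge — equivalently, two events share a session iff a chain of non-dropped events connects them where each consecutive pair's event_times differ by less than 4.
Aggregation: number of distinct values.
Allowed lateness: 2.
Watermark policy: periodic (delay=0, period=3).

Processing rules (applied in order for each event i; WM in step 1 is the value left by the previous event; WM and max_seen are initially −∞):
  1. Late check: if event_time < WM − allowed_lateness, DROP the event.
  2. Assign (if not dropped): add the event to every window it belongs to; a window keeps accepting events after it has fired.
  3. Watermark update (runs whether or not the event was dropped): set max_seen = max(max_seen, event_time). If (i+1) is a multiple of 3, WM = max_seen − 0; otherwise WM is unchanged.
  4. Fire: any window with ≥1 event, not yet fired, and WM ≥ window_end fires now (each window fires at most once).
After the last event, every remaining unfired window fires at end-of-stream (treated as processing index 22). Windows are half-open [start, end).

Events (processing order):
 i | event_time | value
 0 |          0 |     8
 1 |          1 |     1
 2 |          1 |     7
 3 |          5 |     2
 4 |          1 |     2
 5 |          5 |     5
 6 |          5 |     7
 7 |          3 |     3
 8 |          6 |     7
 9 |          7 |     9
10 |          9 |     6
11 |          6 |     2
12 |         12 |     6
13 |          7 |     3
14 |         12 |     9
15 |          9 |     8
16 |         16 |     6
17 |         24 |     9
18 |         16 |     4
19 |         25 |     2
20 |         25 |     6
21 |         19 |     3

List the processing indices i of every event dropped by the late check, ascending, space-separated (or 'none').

i=0 t=0 v=8: → [0,4); WM=−∞
i=1 t=1 v=1: → [0,5); WM=−∞
i=2 t=1 v=7: → [0,5); WM=1
i=3 t=5 v=2: → [5,9); WM=1
i=4 t=1 v=2: → [0,5); WM=1
i=5 t=5 v=5: → [5,9); WM=5
i=6 t=5 v=7: → [5,9); WM=5
i=7 t=3 v=3: → [0,9); WM=5
i=8 t=6 v=7: → [0,10); WM=6
i=9 t=7 v=9: → [0,11); WM=6
i=10 t=9 v=6: → [0,13); WM=6
i=11 t=6 v=2: → [0,13); WM=9
i=12 t=12 v=6: → [0,16); WM=9
i=13 t=7 v=3: → [0,16); WM=9
i=14 t=12 v=9: → [0,16); WM=12
i=15 t=9 v=8: DROP (t<12-2); WM=12
i=16 t=16 v=6: → [16,20); WM=12
i=17 t=24 v=9: → [24,28); WM=24
i=18 t=16 v=4: DROP (t<24-2); WM=24
i=19 t=25 v=2: → [24,29); WM=24
i=20 t=25 v=6: → [24,29); WM=25
i=21 t=19 v=3: DROP (t<25-2); WM=25

15 18 21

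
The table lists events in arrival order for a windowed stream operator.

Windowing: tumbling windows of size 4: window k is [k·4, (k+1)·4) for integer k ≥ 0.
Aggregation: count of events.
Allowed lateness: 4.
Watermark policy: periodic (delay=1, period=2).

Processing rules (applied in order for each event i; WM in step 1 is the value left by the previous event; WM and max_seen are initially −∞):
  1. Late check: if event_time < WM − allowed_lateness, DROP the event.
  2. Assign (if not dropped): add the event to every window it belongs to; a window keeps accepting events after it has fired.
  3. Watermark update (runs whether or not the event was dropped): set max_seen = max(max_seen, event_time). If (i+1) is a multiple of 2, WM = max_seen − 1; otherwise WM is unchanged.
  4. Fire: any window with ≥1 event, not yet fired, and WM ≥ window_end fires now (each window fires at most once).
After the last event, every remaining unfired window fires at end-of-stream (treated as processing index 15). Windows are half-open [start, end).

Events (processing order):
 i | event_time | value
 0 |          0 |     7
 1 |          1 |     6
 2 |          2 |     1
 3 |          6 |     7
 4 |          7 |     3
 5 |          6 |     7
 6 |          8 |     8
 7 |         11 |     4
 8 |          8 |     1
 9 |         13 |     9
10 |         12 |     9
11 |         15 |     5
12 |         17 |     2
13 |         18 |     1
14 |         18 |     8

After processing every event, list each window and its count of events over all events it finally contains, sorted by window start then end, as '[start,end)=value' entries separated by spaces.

i=0 t=0 v=7: → [0,4); WM=−∞
i=1 t=1 v=6: → [0,4); WM=0
i=2 t=2 v=1: → [0,4); WM=0
i=3 t=6 v=7: → [4,8); WM=5; [0,4) fires=3
i=4 t=7 v=3: → [4,8); WM=5
i=5 t=6 v=7: → [4,8); WM=6
i=6 t=8 v=8: → [8,12); WM=6
i=7 t=11 v=4: → [8,12); WM=10; [4,8) fires=3
i=8 t=8 v=1: → [8,12); WM=10
i=9 t=13 v=9: → [12,16); WM=12; [8,12) fires=3
i=10 t=12 v=9: → [12,16); WM=12
i=11 t=15 v=5: → [12,16); WM=14
i=12 t=17 v=2: → [16,20); WM=14
i=13 t=18 v=1: → [16,20); WM=17; [12,16) fires=3
i=14 t=18 v=8: → [16,20); WM=17

[0,4)=3 [4,8)=3 [8,12)=3 [12,16)=3 [16,20)=3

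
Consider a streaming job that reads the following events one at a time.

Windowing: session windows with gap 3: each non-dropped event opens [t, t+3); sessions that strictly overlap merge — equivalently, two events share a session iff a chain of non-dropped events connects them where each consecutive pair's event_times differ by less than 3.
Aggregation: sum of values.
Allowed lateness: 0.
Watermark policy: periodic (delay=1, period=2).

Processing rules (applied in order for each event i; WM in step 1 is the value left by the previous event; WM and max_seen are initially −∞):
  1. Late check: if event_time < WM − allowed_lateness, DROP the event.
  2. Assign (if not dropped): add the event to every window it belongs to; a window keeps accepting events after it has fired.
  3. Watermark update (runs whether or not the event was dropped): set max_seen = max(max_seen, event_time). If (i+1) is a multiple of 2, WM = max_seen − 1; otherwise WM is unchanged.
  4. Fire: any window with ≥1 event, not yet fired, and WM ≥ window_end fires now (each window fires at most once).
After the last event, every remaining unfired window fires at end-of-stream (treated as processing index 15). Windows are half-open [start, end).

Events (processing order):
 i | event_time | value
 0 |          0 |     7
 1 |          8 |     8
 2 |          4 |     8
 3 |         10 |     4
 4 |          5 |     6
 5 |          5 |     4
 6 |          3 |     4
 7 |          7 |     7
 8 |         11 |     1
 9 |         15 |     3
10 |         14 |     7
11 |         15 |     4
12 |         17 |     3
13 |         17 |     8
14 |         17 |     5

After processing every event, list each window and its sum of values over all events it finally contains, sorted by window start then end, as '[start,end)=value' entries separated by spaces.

i=0 t=0 v=7: → [0,3); WM=−∞
i=1 t=8 v=8: → [8,11); WM=7
i=2 t=4 v=8: DROP (t<7-0); WM=7
i=3 t=10 v=4: → [8,13); WM=9
i=4 t=5 v=6: DROP (t<9-0); WM=9
i=5 t=5 v=4: DROP (t<9-0); WM=9
i=6 t=3 v=4: DROP (t<9-0); WM=9
i=7 t=7 v=7: DROP (t<9-0); WM=9
i=8 t=11 v=1: → [8,14); WM=9
i=9 t=15 v=3: → [15,18); WM=14
i=10 t=14 v=7: → [14,18); WM=14
i=11 t=15 v=4: → [14,18); WM=14
i=12 t=17 v=3: → [14,20); WM=14
i=13 t=17 v=8: → [14,20); WM=16
i=14 t=17 v=5: → [14,20); WM=16

[0,3)=7 [8,14)=13 [14,20)=30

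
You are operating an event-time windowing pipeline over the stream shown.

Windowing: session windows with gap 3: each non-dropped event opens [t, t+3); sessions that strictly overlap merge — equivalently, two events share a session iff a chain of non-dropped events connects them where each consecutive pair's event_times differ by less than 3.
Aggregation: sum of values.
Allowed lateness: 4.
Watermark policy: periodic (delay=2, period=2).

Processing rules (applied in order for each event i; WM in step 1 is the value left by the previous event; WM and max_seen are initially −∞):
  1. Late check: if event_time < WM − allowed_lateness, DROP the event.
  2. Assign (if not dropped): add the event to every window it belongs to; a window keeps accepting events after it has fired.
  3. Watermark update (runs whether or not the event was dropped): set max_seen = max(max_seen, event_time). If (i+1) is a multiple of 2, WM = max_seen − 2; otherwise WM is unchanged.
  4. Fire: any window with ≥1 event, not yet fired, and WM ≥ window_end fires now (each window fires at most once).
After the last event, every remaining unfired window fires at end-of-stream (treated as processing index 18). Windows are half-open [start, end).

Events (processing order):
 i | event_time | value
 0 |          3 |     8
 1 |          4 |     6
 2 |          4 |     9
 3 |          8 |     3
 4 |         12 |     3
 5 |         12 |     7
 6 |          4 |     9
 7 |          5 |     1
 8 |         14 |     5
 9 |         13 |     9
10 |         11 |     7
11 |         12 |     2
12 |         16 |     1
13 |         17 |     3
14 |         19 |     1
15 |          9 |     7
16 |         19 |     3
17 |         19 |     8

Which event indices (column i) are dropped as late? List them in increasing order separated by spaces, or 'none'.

i=0 t=3 v=8: → [3,6); WM=−∞
i=1 t=4 v=6: → [3,7); WM=2
i=2 t=4 v=9: → [3,7); WM=2
i=3 t=8 v=3: → [8,11); WM=6
i=4 t=12 v=3: → [12,15); WM=6
i=5 t=12 v=7: → [12,15); WM=10
i=6 t=4 v=9: DROP (t<10-4); WM=10
i=7 t=5 v=1: DROP (t<10-4); WM=10
i=8 t=14 v=5: → [12,17); WM=10
i=9 t=13 v=9: → [12,17); WM=12
i=10 t=11 v=7: → [11,17); WM=12
i=11 t=12 v=2: → [11,17); WM=12
i=12 t=16 v=1: → [11,19); WM=12
i=13 t=17 v=3: → [11,20); WM=15
i=14 t=19 v=1: → [11,22); WM=15
i=15 t=9 v=7: DROP (t<15-4); WM=17
i=16 t=19 v=3: → [11,22); WM=17
i=17 t=19 v=8: → [11,22); WM=17

6 7 15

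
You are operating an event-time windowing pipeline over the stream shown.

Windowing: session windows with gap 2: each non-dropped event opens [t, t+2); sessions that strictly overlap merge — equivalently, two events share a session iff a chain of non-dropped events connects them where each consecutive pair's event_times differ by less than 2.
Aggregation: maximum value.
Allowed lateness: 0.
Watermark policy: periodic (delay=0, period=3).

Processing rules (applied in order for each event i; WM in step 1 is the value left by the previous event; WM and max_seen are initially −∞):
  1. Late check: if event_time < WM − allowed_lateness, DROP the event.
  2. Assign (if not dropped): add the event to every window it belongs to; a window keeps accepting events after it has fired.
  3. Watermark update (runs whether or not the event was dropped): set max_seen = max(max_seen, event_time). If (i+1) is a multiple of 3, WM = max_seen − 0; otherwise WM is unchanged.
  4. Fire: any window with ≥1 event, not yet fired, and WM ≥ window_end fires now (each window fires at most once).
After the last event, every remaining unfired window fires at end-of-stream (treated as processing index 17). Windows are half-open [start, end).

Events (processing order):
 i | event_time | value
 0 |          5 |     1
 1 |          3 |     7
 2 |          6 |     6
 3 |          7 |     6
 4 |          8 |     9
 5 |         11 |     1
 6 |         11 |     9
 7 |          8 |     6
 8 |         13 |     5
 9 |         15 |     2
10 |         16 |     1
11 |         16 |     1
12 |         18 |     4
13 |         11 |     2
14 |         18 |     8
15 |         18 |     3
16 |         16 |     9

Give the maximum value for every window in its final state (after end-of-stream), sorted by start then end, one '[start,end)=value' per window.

[3,5)=7 [5,10)=9 [11,13)=9 [13,15)=5 [15,18)=2 [18,20)=8

i=0 t=5 v=1: → [5,7); WM=−∞
i=1 t=3 v=7: → [3,5); WM=−∞
i=2 t=6 v=6: → [5,8); WM=6
i=3 t=7 v=6: → [5,9); WM=6
i=4 t=8 v=9: → [5,10); WM=6
i=5 t=11 v=1: → [11,13); WM=11
i=6 t=11 v=9: → [11,13); WM=11
i=7 t=8 v=6: DROP (t<11-0); WM=11
i=8 t=13 v=5: → [13,15); WM=13
i=9 t=15 v=2: → [15,17); WM=13
i=10 t=16 v=1: → [15,18); WM=13
i=11 t=16 v=1: → [15,18); WM=16
i=12 t=18 v=4: → [18,20); WM=16
i=13 t=11 v=2: DROP (t<16-0); WM=16
i=14 t=18 v=8: → [18,20); WM=18
i=15 t=18 v=3: → [18,20); WM=18
i=16 t=16 v=9: DROP (t<18-0); WM=18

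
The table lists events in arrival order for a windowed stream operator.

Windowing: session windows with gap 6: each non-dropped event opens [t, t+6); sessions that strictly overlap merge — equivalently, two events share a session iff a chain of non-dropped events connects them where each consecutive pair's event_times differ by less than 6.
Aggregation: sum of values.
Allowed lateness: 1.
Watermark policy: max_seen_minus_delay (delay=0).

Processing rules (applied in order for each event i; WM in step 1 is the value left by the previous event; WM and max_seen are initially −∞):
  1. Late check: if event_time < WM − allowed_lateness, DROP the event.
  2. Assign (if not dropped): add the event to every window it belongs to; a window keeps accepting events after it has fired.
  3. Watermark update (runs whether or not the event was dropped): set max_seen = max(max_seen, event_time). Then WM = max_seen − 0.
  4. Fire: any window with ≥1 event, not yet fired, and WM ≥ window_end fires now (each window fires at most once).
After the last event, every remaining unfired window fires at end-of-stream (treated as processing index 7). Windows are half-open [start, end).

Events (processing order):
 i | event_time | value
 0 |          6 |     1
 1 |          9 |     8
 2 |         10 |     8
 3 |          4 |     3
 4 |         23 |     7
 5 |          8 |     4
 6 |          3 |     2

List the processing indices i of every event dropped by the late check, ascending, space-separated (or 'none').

i=0 t=6 v=1: → [6,12); WM=6
i=1 t=9 v=8: → [6,15); WM=9
i=2 t=10 v=8: → [6,16); WM=10
i=3 t=4 v=3: DROP (t<10-1); WM=10
i=4 t=23 v=7: → [23,29); WM=23
i=5 t=8 v=4: DROP (t<23-1); WM=23
i=6 t=3 v=2: DROP (t<23-1); WM=23

3 5 6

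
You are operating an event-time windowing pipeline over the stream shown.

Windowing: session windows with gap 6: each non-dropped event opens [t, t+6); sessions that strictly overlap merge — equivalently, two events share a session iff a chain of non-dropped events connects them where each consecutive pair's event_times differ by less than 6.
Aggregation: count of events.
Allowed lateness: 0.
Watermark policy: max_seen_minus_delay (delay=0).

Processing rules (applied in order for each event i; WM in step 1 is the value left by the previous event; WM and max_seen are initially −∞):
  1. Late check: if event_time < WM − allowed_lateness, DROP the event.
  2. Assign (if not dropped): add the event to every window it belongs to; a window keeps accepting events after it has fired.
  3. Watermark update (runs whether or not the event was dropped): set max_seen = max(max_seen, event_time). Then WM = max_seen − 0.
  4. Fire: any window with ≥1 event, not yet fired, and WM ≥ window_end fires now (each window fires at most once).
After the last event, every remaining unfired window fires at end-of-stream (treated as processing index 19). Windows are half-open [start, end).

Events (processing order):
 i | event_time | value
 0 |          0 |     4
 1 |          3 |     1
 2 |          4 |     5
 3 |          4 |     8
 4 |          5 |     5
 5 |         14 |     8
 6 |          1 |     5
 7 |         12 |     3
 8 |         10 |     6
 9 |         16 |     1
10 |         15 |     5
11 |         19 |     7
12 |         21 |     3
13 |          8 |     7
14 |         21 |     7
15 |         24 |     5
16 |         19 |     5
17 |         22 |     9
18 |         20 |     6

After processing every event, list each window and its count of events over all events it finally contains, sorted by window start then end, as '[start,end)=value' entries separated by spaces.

[0,11)=5 [14,30)=6

i=0 t=0 v=4: → [0,6); WM=0
i=1 t=3 v=1: → [0,9); WM=3
i=2 t=4 v=5: → [0,10); WM=4
i=3 t=4 v=8: → [0,10); WM=4
i=4 t=5 v=5: → [0,11); WM=5
i=5 t=14 v=8: → [14,20); WM=14
i=6 t=1 v=5: DROP (t<14-0); WM=14
i=7 t=12 v=3: DROP (t<14-0); WM=14
i=8 t=10 v=6: DROP (t<14-0); WM=14
i=9 t=16 v=1: → [14,22); WM=16
i=10 t=15 v=5: DROP (t<16-0); WM=16
i=11 t=19 v=7: → [14,25); WM=19
i=12 t=21 v=3: → [14,27); WM=21
i=13 t=8 v=7: DROP (t<21-0); WM=21
i=14 t=21 v=7: → [14,27); WM=21
i=15 t=24 v=5: → [14,30); WM=24
i=16 t=19 v=5: DROP (t<24-0); WM=24
i=17 t=22 v=9: DROP (t<24-0); WM=24
i=18 t=20 v=6: DROP (t<24-0); WM=24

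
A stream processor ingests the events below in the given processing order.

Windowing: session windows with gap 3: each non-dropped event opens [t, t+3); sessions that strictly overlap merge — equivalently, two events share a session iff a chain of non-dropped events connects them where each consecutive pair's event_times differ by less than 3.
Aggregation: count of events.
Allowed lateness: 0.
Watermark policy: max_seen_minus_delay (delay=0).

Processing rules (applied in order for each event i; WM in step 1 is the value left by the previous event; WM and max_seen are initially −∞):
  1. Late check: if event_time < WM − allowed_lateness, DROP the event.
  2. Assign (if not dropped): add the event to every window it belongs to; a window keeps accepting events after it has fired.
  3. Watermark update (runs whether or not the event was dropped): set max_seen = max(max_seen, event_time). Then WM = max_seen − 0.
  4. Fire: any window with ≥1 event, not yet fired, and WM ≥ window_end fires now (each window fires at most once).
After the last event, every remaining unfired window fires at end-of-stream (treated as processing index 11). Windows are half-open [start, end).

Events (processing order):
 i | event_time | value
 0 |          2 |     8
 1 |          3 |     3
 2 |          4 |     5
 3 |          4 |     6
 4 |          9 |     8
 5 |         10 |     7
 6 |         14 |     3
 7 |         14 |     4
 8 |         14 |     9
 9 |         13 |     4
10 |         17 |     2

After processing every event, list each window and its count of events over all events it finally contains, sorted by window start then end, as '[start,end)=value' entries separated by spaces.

i=0 t=2 v=8: → [2,5); WM=2
i=1 t=3 v=3: → [2,6); WM=3
i=2 t=4 v=5: → [2,7); WM=4
i=3 t=4 v=6: → [2,7); WM=4
i=4 t=9 v=8: → [9,12); WM=9
i=5 t=10 v=7: → [9,13); WM=10
i=6 t=14 v=3: → [14,17); WM=14
i=7 t=14 v=4: → [14,17); WM=14
i=8 t=14 v=9: → [14,17); WM=14
i=9 t=13 v=4: DROP (t<14-0); WM=14
i=10 t=17 v=2: → [17,20); WM=17

[2,7)=4 [9,13)=2 [14,17)=3 [17,20)=1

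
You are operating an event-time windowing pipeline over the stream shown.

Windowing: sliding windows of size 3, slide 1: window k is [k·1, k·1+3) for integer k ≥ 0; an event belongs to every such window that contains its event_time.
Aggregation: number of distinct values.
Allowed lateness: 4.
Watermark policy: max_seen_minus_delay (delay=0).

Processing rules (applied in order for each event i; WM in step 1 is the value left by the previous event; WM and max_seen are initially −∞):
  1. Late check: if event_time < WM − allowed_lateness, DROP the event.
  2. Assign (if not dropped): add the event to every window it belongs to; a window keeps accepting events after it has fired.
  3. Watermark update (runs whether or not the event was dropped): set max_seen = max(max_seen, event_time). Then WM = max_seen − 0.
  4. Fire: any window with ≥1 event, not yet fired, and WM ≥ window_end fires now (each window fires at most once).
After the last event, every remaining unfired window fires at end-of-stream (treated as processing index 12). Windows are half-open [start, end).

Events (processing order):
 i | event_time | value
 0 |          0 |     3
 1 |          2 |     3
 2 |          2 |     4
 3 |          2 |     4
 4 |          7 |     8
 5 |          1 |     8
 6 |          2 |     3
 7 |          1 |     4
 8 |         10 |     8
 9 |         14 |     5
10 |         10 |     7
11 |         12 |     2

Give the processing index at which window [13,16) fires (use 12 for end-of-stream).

12

i=0 t=0 v=3: → [0,3); WM=0
i=1 t=2 v=3: → [2,5),[1,4),[0,3); WM=2
i=2 t=2 v=4: → [2,5),[1,4),[0,3); WM=2
i=3 t=2 v=4: → [2,5),[1,4),[0,3); WM=2
i=4 t=7 v=8: → [7,10),[6,9),[5,8); WM=7; [0,3) fires=2 [1,4) fires=2 [2,5) fires=2
i=5 t=1 v=8: DROP (t<7-4); WM=7
i=6 t=2 v=3: DROP (t<7-4); WM=7
i=7 t=1 v=4: DROP (t<7-4); WM=7
i=8 t=10 v=8: → [10,13),[9,12),[8,11); WM=10; [5,8) fires=1 [6,9) fires=1 [7,10) fires=1
i=9 t=14 v=5: → [14,17),[13,16),[12,15); WM=14; [8,11) fires=1 [9,12) fires=1 [10,13) fires=1
i=10 t=10 v=7: → [10,13),[9,12),[8,11); WM=14
i=11 t=12 v=2: → [12,15),[11,14),[10,13); WM=14; [11,14) fires=1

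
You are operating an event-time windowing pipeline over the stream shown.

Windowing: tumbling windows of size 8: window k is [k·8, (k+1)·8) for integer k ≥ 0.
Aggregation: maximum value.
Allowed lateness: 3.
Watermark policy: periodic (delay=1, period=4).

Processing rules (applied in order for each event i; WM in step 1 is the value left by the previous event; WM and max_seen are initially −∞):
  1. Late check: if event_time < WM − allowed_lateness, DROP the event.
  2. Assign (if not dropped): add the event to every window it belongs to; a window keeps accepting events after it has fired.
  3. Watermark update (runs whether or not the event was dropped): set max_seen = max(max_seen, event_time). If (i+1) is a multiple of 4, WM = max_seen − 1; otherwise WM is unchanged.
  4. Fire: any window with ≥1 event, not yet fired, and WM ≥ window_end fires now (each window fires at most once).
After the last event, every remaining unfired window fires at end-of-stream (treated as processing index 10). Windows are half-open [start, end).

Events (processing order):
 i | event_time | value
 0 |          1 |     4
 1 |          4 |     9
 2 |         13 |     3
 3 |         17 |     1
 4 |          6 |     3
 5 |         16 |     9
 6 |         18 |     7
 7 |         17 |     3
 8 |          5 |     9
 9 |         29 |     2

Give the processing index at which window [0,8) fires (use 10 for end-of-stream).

i=0 t=1 v=4: → [0,8); WM=−∞
i=1 t=4 v=9: → [0,8); WM=−∞
i=2 t=13 v=3: → [8,16); WM=−∞
i=3 t=17 v=1: → [16,24); WM=16; [0,8) fires=9 [8,16) fires=3
i=4 t=6 v=3: DROP (t<16-3); WM=16
i=5 t=16 v=9: → [16,24); WM=16
i=6 t=18 v=7: → [16,24); WM=16
i=7 t=17 v=3: → [16,24); WM=17
i=8 t=5 v=9: DROP (t<17-3); WM=17
i=9 t=29 v=2: → [24,32); WM=17

3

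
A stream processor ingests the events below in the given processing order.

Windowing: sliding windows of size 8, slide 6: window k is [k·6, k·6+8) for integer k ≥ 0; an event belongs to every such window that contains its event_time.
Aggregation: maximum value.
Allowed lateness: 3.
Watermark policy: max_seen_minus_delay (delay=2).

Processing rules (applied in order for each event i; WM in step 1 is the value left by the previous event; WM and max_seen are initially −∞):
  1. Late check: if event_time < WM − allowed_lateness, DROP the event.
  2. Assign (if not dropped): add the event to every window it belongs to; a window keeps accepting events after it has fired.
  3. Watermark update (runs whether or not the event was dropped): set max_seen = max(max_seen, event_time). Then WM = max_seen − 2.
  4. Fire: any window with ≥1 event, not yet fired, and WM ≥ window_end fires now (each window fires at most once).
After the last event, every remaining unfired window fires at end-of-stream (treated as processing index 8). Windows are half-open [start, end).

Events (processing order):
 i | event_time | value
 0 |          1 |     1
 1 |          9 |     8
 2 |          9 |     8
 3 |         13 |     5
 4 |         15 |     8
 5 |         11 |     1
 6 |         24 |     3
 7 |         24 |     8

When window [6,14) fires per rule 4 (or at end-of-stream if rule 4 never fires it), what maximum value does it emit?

i=0 t=1 v=1: → [0,8); WM=-1
i=1 t=9 v=8: → [6,14); WM=7
i=2 t=9 v=8: → [6,14); WM=7
i=3 t=13 v=5: → [12,20),[6,14); WM=11; [0,8) fires=1
i=4 t=15 v=8: → [12,20); WM=13
i=5 t=11 v=1: → [6,14); WM=13
i=6 t=24 v=3: → [24,32),[18,26); WM=22; [6,14) fires=8 [12,20) fires=8
i=7 t=24 v=8: → [24,32),[18,26); WM=22

8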